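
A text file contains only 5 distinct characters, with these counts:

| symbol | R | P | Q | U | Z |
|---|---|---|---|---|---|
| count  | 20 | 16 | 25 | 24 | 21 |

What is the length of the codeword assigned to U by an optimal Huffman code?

Repeatedly merge the two smallest:
combine P(16), R(20) → 36
combine Z(21), U(24) → 45
combine Q(25), 36 → 61
combine 45, 61 → 106
The subtree containing U is merged 2 times, so code length = 2.

2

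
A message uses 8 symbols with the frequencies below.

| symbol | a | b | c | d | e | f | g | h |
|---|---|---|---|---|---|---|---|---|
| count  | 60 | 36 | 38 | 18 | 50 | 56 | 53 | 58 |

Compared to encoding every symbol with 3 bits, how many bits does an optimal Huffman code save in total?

6

Fixed-length: 3 bits × 369 symbols = 1107 bits.
Huffman merges:
combine d(18), b(36) → 54
combine c(38), e(50) → 88
combine g(53), 54 → 107
combine f(56), h(58) → 114
combine a(60), 88 → 148
combine 107, 114 → 221
combine 148, 221 → 369
Huffman total = 54 + 88 + 107 + 114 + 148 + 221 + 369 = 1101 bits.
Saving = 1107 − 1101 = 6 bits.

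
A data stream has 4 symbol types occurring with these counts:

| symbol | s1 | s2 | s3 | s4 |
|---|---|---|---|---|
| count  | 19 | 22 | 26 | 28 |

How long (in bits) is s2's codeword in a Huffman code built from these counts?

Build the tree from the bottom:
combine s1(19), s2(22) → 41
combine s3(26), s4(28) → 54
combine 41, 54 → 95
s2 sits 2 levels below the root, so its codeword is 2 bits.

2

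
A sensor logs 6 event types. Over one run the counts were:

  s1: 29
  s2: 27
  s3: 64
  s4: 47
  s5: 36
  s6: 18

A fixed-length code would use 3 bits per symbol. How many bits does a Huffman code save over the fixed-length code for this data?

111

Fixed-length: 3 bits × 221 symbols = 663 bits.
Huffman merges:
s6(18) + s2(27) → 45
s1(29) + s5(36) → 65
45 + s4(47) → 92
s3(64) + 65 → 129
92 + 129 → 221
Huffman total = 45 + 65 + 92 + 129 + 221 = 552 bits.
Saving = 663 − 552 = 111 bits.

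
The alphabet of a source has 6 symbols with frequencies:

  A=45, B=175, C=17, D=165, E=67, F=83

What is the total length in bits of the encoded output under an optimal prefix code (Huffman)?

Greedily combine the two least-frequent nodes:
merge C(17) and A(45): 62
merge 62 and E(67): 129
merge F(83) and 129: 212
merge D(165) and B(175): 340
merge 212 and 340: 552
The encoded length is the sum of every internal node's weight: 62 + 129 + 212 + 340 + 552 = 1295 bits.

1295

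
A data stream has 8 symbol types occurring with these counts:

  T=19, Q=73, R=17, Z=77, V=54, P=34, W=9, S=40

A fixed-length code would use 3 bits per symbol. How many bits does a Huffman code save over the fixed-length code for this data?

79

Fixed-length: 3 bits × 323 symbols = 969 bits.
Huffman merges:
W(9) + R(17) → 26
T(19) + 26 → 45
P(34) + S(40) → 74
45 + V(54) → 99
Q(73) + 74 → 147
Z(77) + 99 → 176
147 + 176 → 323
Huffman total = 26 + 45 + 74 + 99 + 147 + 176 + 323 = 890 bits.
Saving = 969 − 890 = 79 bits.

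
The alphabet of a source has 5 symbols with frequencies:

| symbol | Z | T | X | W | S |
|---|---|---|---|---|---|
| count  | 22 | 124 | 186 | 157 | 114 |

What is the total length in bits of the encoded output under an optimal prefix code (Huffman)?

Greedily combine the two least-frequent nodes:
combine Z(22), S(114) → 136
combine T(124), 136 → 260
combine W(157), X(186) → 343
combine 260, 343 → 603
Total encoded bits = sum of merged weights = 136 + 260 + 343 + 603 = 1342.

1342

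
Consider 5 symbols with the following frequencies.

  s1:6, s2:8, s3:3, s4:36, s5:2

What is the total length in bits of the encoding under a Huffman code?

Merge the two smallest weights repeatedly:
merge s5(2) and s3(3): 5
merge 5 and s1(6): 11
merge s2(8) and 11: 19
merge 19 and s4(36): 55
Total encoded bits = sum of merged weights = 5 + 11 + 19 + 55 = 90.

90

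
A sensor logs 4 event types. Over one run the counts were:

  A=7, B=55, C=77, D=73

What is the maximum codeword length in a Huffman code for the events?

3

Merge the two lowest-weight nodes at each step:
combine A(7), B(55) → 62
combine 62, D(73) → 135
combine C(77), 135 → 212
The first pair merged (A, B) ends up deepest, at depth 3.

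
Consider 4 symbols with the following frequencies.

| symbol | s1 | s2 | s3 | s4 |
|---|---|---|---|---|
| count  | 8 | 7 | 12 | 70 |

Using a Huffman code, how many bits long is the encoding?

Greedily combine the two least-frequent nodes:
s2(7) + s1(8) → 15
s3(12) + 15 → 27
27 + s4(70) → 97
The encoded length is the sum of every internal node's weight: 15 + 27 + 97 = 139 bits.

139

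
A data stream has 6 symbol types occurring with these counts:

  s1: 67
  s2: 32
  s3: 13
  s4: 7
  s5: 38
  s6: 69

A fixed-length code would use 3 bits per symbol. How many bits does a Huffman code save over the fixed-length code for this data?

Fixed-length: 3 bits × 226 symbols = 678 bits.
Huffman merges:
s4(7) + s3(13) → 20
20 + s2(32) → 52
s5(38) + 52 → 90
s1(67) + s6(69) → 136
90 + 136 → 226
Huffman total = 20 + 52 + 90 + 136 + 226 = 524 bits.
Saving = 678 − 524 = 154 bits.

154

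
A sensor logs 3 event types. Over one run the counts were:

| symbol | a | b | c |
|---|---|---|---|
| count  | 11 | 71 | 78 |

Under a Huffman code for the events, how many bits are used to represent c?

1

Huffman merges, smallest pair first:
merge a(11) and b(71): 82
merge c(78) and 82: 160
c sits one level below the root: a 1-bit codeword.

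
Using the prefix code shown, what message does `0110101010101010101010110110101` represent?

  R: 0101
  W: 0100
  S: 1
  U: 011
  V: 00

Read left to right; each codeword is recognised as soon as it completes (prefix code):
  011→U | 0101→R | 0101→R | 0101→R | 0101→R | 0101→R | 1→S | 011→U | 0101→R
Decoded message: URRRRRSUR

URRRRRSUR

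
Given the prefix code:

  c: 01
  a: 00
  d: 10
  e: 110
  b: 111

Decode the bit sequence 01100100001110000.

cdcaabaa

Read left to right; each codeword is recognised as soon as it completes (prefix code):
  01→c | 10→d | 01→c | 00→a | 00→a | 111→b | 00→a | 00→a
Decoded message: cdcaabaa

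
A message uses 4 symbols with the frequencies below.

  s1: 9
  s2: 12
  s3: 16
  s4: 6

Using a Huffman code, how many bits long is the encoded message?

85

Merge the two smallest weights repeatedly:
merge s4(6) and s1(9): 15
merge s2(12) and 15: 27
merge s3(16) and 27: 43
The encoded length is the sum of every internal node's weight: 15 + 27 + 43 = 85 bits.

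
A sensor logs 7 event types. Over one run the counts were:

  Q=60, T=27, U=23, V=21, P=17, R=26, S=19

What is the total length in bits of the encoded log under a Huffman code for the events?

519

Build the Huffman tree bottom-up:
combine P(17), S(19) → 36
combine V(21), U(23) → 44
combine R(26), T(27) → 53
combine 36, 44 → 80
combine 53, Q(60) → 113
combine 80, 113 → 193
Each symbol's bit-cost is frequency × depth; summing gives 519 bits (equivalently 36 + 44 + 53 + 80 + 113 + 193).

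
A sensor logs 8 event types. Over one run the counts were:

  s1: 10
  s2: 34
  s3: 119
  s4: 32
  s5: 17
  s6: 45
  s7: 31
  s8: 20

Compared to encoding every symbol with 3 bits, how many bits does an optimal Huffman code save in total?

101

Fixed-length: 3 bits × 308 symbols = 924 bits.
Huffman merges:
merge s1(10) and s5(17): 27
merge s8(20) and 27: 47
merge s7(31) and s4(32): 63
merge s2(34) and s6(45): 79
merge 47 and 63: 110
merge 79 and 110: 189
merge s3(119) and 189: 308
Huffman total = 27 + 47 + 63 + 79 + 110 + 189 + 308 = 823 bits.
Saving = 924 − 823 = 101 bits.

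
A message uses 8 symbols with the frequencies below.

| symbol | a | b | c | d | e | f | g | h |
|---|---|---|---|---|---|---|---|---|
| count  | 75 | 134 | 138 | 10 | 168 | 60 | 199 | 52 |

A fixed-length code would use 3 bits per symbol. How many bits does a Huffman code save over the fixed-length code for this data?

Fixed-length: 3 bits × 836 symbols = 2508 bits.
Huffman merges:
merge d(10) and h(52): 62
merge f(60) and 62: 122
merge a(75) and 122: 197
merge b(134) and c(138): 272
merge e(168) and 197: 365
merge g(199) and 272: 471
merge 365 and 471: 836
Huffman total = 62 + 122 + 197 + 272 + 365 + 471 + 836 = 2325 bits.
Saving = 2508 − 2325 = 183 bits.

183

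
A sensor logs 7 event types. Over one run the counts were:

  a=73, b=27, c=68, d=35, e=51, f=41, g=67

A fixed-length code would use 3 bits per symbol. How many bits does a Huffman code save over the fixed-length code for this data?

79

Fixed-length: 3 bits × 362 symbols = 1086 bits.
Huffman merges:
combine b(27), d(35) → 62
combine f(41), e(51) → 92
combine 62, g(67) → 129
combine c(68), a(73) → 141
combine 92, 129 → 221
combine 141, 221 → 362
Huffman total = 62 + 92 + 129 + 141 + 221 + 362 = 1007 bits.
Saving = 1086 − 1007 = 79 bits.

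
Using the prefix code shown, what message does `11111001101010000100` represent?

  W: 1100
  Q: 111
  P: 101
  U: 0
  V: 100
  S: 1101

QWSUVUUV

Read left to right; each codeword is recognised as soon as it completes (prefix code):
  111→Q | 1100→W | 1101→S | 0→U | 100→V | 0→U | 0→U | 100→V
Decoded message: QWSUVUUV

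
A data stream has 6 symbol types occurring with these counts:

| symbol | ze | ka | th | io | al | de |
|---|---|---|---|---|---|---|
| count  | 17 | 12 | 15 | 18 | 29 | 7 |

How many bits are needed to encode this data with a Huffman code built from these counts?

247

Build the Huffman tree bottom-up:
de(7) + ka(12) → 19
th(15) + ze(17) → 32
io(18) + 19 → 37
al(29) + 32 → 61
37 + 61 → 98
Each symbol's bit-cost is frequency × depth; summing gives 247 bits (equivalently 19 + 32 + 37 + 61 + 98).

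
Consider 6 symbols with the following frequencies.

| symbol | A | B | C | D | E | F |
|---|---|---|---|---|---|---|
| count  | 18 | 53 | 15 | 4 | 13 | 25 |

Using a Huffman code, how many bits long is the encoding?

Build the Huffman tree bottom-up:
D(4) + E(13) → 17
C(15) + 17 → 32
A(18) + F(25) → 43
32 + 43 → 75
B(53) + 75 → 128
The encoded length is the sum of every internal node's weight: 17 + 32 + 43 + 75 + 128 = 295 bits.

295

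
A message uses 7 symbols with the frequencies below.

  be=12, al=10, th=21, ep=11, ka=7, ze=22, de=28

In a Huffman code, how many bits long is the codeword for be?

3

Build the tree from the bottom:
merge ka(7) and al(10): 17
merge ep(11) and be(12): 23
merge 17 and th(21): 38
merge ze(22) and 23: 45
merge de(28) and 38: 66
merge 45 and 66: 111
be sits 3 levels below the root, so its codeword is 3 bits.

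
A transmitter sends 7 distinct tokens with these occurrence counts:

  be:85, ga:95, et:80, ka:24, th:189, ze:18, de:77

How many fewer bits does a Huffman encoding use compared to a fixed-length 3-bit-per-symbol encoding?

Fixed-length: 3 bits × 568 symbols = 1704 bits.
Huffman merges:
merge ze(18) and ka(24): 42
merge 42 and de(77): 119
merge et(80) and be(85): 165
merge ga(95) and 119: 214
merge 165 and th(189): 354
merge 214 and 354: 568
Huffman total = 42 + 119 + 165 + 214 + 354 + 568 = 1462 bits.
Saving = 1704 − 1462 = 242 bits.

242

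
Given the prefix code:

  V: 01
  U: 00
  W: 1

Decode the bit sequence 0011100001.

Read left to right; each codeword is recognised as soon as it completes (prefix code):
  00→U | 1→W | 1→W | 1→W | 00→U | 00→U | 1→W
Decoded message: UWWWUUW

UWWWUUW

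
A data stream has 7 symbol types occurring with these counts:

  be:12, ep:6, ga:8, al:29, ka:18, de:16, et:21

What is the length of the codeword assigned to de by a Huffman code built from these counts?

Repeatedly merge the two smallest:
merge ep(6) and ga(8): 14
merge be(12) and 14: 26
merge de(16) and ka(18): 34
merge et(21) and 26: 47
merge al(29) and 34: 63
merge 47 and 63: 110
de's leaf is at depth 3, giving a 3-bit codeword.

3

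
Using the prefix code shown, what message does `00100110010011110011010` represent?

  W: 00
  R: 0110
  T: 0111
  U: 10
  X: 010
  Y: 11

Read left to right; each codeword is recognised as soon as it completes (prefix code):
  00→W | 10→U | 0110→R | 010→X | 0111→T | 10→U | 0110→R | 10→U
Decoded message: WURXTURU

WURXTURU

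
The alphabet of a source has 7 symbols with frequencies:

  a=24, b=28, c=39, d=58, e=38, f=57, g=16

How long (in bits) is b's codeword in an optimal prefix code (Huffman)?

3

Repeatedly merge the two smallest:
combine g(16), a(24) → 40
combine b(28), e(38) → 66
combine c(39), 40 → 79
combine f(57), d(58) → 115
combine 66, 79 → 145
combine 115, 145 → 260
The subtree containing b is merged 3 times, so code length = 3.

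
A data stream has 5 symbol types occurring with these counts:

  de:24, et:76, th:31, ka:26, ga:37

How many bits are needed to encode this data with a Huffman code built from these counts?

430

Merge the two smallest weights repeatedly:
de(24) + ka(26) → 50
th(31) + ga(37) → 68
50 + 68 → 118
et(76) + 118 → 194
Total encoded bits = sum of merged weights = 50 + 68 + 118 + 194 = 430.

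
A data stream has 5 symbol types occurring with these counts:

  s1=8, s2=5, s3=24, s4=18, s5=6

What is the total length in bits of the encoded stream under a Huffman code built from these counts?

128

Merge the two smallest weights repeatedly:
s2(5) + s5(6) → 11
s1(8) + 11 → 19
s4(18) + 19 → 37
s3(24) + 37 → 61
The encoded length is the sum of every internal node's weight: 11 + 19 + 37 + 61 = 128 bits.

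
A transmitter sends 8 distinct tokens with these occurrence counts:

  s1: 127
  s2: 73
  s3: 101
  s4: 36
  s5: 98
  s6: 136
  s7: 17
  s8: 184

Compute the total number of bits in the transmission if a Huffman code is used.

Build the Huffman tree bottom-up:
merge s7(17) and s4(36): 53
merge 53 and s2(73): 126
merge s5(98) and s3(101): 199
merge 126 and s1(127): 253
merge s6(136) and s8(184): 320
merge 199 and 253: 452
merge 320 and 452: 772
The encoded length is the sum of every internal node's weight: 53 + 126 + 199 + 253 + 320 + 452 + 772 = 2175 bits.

2175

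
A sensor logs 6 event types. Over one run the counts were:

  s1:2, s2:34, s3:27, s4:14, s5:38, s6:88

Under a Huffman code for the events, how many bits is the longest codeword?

Merge the two lowest-weight nodes at each step:
s1(2) + s4(14) → 16
16 + s3(27) → 43
s2(34) + s5(38) → 72
43 + 72 → 115
s6(88) + 115 → 203
The rarest symbols sit at the bottom; the longest codeword is 4 bits.

4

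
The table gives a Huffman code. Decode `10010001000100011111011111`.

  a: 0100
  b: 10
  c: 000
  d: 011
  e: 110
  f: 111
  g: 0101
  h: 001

baaadfdf

Read left to right; each codeword is recognised as soon as it completes (prefix code):
  10→b | 0100→a | 0100→a | 0100→a | 011→d | 111→f | 011→d | 111→f
Decoded message: baaadfdf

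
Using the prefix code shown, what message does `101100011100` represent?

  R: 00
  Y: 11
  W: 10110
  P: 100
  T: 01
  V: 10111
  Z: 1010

Read left to right; each codeword is recognised as soon as it completes (prefix code):
  10110→W | 00→R | 11→Y | 100→P
Decoded message: WRYP

WRYP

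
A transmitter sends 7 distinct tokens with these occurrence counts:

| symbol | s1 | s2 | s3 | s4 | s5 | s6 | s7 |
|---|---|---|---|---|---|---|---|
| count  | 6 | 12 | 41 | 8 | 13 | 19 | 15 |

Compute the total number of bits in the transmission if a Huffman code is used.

Merge the two smallest weights repeatedly:
combine s1(6), s4(8) → 14
combine s2(12), s5(13) → 25
combine 14, s7(15) → 29
combine s6(19), 25 → 44
combine 29, s3(41) → 70
combine 44, 70 → 114
Each symbol's bit-cost is frequency × depth; summing gives 296 bits (equivalently 14 + 25 + 29 + 44 + 70 + 114).

296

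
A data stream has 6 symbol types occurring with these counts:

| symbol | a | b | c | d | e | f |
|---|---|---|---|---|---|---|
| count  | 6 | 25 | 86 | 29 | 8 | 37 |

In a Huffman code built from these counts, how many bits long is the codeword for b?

Build the tree from the bottom:
a(6) + e(8) → 14
14 + b(25) → 39
d(29) + f(37) → 66
39 + 66 → 105
c(86) + 105 → 191
b's leaf is at depth 3, giving a 3-bit codeword.

3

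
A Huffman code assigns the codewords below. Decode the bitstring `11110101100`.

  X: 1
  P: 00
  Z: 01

XXXXZZXP

Read left to right; each codeword is recognised as soon as it completes (prefix code):
  1→X | 1→X | 1→X | 1→X | 01→Z | 01→Z | 1→X | 00→P
Decoded message: XXXXZZXP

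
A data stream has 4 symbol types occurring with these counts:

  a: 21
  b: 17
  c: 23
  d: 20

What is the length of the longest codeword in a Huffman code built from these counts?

Merge the two lowest-weight nodes at each step:
b(17) + d(20) → 37
a(21) + c(23) → 44
37 + 44 → 81
The first pair merged (b, d) ends up deepest, at depth 2.

2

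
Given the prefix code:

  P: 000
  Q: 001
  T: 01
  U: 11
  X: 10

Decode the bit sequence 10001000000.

Read left to right; each codeword is recognised as soon as it completes (prefix code):
  10→X | 001→Q | 000→P | 000→P
Decoded message: XQPP

XQPP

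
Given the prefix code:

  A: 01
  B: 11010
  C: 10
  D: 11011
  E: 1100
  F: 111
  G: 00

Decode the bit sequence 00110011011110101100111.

Read left to right; each codeword is recognised as soon as it completes (prefix code):
  00→G | 1100→E | 11011→D | 11010→B | 1100→E | 111→F
Decoded message: GEDBEF

GEDBEF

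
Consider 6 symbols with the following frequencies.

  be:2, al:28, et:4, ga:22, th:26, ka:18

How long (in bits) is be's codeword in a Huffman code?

Repeatedly merge the two smallest:
merge be(2) and et(4): 6
merge 6 and ka(18): 24
merge ga(22) and 24: 46
merge th(26) and al(28): 54
merge 46 and 54: 100
The subtree containing be is merged 4 times, so code length = 4.

4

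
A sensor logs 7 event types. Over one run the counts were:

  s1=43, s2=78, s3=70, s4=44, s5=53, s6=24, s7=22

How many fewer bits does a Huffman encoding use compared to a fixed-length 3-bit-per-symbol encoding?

102

Fixed-length: 3 bits × 334 symbols = 1002 bits.
Huffman merges:
s7(22) + s6(24) → 46
s1(43) + s4(44) → 87
46 + s5(53) → 99
s3(70) + s2(78) → 148
87 + 99 → 186
148 + 186 → 334
Huffman total = 46 + 87 + 99 + 148 + 186 + 334 = 900 bits.
Saving = 1002 − 900 = 102 bits.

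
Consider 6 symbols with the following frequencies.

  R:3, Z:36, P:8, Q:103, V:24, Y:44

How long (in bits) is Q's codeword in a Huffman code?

1

Repeatedly merge the two smallest:
merge R(3) and P(8): 11
merge 11 and V(24): 35
merge 35 and Z(36): 71
merge Y(44) and 71: 115
merge Q(103) and 115: 218
Q sits one level below the root: a 1-bit codeword.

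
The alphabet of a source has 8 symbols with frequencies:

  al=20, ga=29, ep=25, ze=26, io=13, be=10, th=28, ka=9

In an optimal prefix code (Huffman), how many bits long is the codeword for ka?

4

Huffman merges, smallest pair first:
merge ka(9) and be(10): 19
merge io(13) and 19: 32
merge al(20) and ep(25): 45
merge ze(26) and th(28): 54
merge ga(29) and 32: 61
merge 45 and 54: 99
merge 61 and 99: 160
ka's leaf is at depth 4, giving a 4-bit codeword.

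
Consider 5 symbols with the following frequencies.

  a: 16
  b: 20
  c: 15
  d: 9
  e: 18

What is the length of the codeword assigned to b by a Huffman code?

Repeatedly merge the two smallest:
d(9) + c(15) → 24
a(16) + e(18) → 34
b(20) + 24 → 44
34 + 44 → 78
b's leaf is at depth 2, giving a 2-bit codeword.

2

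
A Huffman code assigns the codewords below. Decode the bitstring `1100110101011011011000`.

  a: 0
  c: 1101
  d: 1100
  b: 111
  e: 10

Read left to right; each codeword is recognised as soon as it completes (prefix code):
  1100→d | 1101→c | 0→a | 10→e | 1101→c | 10→e | 1100→d | 0→a
Decoded message: dcaeceda

dcaeceda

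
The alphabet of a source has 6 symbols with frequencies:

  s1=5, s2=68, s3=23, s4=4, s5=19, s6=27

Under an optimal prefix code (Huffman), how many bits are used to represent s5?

Repeatedly merge the two smallest:
merge s4(4) and s1(5): 9
merge 9 and s5(19): 28
merge s3(23) and s6(27): 50
merge 28 and 50: 78
merge s2(68) and 78: 146
s5 sits 3 levels below the root, so its codeword is 3 bits.

3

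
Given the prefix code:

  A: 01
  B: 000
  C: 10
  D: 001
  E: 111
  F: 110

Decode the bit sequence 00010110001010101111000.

Read left to right; each codeword is recognised as soon as it completes (prefix code):
  000→B | 10→C | 110→F | 001→D | 01→A | 01→A | 01→A | 111→E | 000→B
Decoded message: BCFDAAAEB

BCFDAAAEB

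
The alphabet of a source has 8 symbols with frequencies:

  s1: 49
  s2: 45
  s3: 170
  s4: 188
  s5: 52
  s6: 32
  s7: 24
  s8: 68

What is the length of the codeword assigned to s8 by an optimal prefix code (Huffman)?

Repeatedly merge the two smallest:
combine s7(24), s6(32) → 56
combine s2(45), s1(49) → 94
combine s5(52), 56 → 108
combine s8(68), 94 → 162
combine 108, 162 → 270
combine s3(170), s4(188) → 358
combine 270, 358 → 628
The subtree containing s8 is merged 3 times, so code length = 3.

3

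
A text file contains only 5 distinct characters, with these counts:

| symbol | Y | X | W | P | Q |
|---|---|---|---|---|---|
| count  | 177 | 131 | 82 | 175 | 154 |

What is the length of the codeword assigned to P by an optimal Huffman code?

Build the tree from the bottom:
W(82) + X(131) → 213
Q(154) + P(175) → 329
Y(177) + 213 → 390
329 + 390 → 719
P sits 2 levels below the root, so its codeword is 2 bits.

2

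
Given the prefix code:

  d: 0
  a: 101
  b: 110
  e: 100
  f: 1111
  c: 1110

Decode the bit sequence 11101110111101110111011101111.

ccfdcccf

Read left to right; each codeword is recognised as soon as it completes (prefix code):
  1110→c | 1110→c | 1111→f | 0→d | 1110→c | 1110→c | 1110→c | 1111→f
Decoded message: ccfdcccf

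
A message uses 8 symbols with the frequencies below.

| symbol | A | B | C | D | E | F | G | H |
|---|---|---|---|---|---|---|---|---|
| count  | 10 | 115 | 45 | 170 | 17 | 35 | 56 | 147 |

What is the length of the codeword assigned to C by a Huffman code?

Huffman merges, smallest pair first:
A(10) + E(17) → 27
27 + F(35) → 62
C(45) + G(56) → 101
62 + 101 → 163
B(115) + H(147) → 262
163 + D(170) → 333
262 + 333 → 595
The subtree containing C is merged 4 times, so code length = 4.

4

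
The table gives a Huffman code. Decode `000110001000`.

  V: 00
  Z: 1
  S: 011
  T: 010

VSVTV

Read left to right; each codeword is recognised as soon as it completes (prefix code):
  00→V | 011→S | 00→V | 010→T | 00→V
Decoded message: VSVTV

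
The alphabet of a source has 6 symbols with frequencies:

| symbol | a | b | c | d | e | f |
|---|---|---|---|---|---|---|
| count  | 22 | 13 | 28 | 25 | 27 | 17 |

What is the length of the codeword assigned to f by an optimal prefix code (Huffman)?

3

Build the tree from the bottom:
combine b(13), f(17) → 30
combine a(22), d(25) → 47
combine e(27), c(28) → 55
combine 30, 47 → 77
combine 55, 77 → 132
f sits 3 levels below the root, so its codeword is 3 bits.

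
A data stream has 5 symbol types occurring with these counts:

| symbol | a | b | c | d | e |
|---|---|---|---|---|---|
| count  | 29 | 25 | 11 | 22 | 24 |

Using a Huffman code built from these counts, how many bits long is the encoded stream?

Merge the two smallest weights repeatedly:
combine c(11), d(22) → 33
combine e(24), b(25) → 49
combine a(29), 33 → 62
combine 49, 62 → 111
The encoded length is the sum of every internal node's weight: 33 + 49 + 62 + 111 = 255 bits.

255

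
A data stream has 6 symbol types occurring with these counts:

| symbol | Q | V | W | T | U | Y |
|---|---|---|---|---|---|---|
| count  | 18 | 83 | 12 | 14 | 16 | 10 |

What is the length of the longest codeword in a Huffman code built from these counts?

Merge the two lowest-weight nodes at each step:
Y(10) + W(12) → 22
T(14) + U(16) → 30
Q(18) + 22 → 40
30 + 40 → 70
70 + V(83) → 153
The rarest symbols sit at the bottom; the longest codeword is 4 bits.

4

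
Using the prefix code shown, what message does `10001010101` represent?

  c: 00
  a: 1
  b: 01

acbbbb

Read left to right; each codeword is recognised as soon as it completes (prefix code):
  1→a | 00→c | 01→b | 01→b | 01→b | 01→b
Decoded message: acbbbb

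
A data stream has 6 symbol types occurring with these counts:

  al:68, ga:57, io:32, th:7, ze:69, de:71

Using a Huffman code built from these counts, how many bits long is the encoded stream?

Greedily combine the two least-frequent nodes:
th(7) + io(32) → 39
39 + ga(57) → 96
al(68) + ze(69) → 137
de(71) + 96 → 167
137 + 167 → 304
Total encoded bits = sum of merged weights = 39 + 96 + 137 + 167 + 304 = 743.

743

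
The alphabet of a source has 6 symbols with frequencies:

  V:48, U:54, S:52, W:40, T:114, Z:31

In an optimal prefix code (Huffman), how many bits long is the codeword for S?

3

Repeatedly merge the two smallest:
combine Z(31), W(40) → 71
combine V(48), S(52) → 100
combine U(54), 71 → 125
combine 100, T(114) → 214
combine 125, 214 → 339
S's leaf is at depth 3, giving a 3-bit codeword.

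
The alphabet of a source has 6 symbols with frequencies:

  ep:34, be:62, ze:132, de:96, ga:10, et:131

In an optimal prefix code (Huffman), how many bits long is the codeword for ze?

2

Build the tree from the bottom:
combine ga(10), ep(34) → 44
combine 44, be(62) → 106
combine de(96), 106 → 202
combine et(131), ze(132) → 263
combine 202, 263 → 465
The subtree containing ze is merged 2 times, so code length = 2.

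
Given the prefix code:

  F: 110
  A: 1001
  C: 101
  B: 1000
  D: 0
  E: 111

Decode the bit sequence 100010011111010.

Read left to right; each codeword is recognised as soon as it completes (prefix code):
  1000→B | 1001→A | 111→E | 101→C | 0→D
Decoded message: BAECD

BAECD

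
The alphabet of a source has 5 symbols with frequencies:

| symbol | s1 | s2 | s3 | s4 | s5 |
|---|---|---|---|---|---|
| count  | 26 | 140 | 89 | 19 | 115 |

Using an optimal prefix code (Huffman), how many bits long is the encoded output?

Merge the two smallest weights repeatedly:
merge s4(19) and s1(26): 45
merge 45 and s3(89): 134
merge s5(115) and 134: 249
merge s2(140) and 249: 389
Total encoded bits = sum of merged weights = 45 + 134 + 249 + 389 = 817.

817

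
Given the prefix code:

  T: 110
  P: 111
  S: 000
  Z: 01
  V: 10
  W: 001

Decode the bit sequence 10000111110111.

VSPTP

Read left to right; each codeword is recognised as soon as it completes (prefix code):
  10→V | 000→S | 111→P | 110→T | 111→P
Decoded message: VSPTP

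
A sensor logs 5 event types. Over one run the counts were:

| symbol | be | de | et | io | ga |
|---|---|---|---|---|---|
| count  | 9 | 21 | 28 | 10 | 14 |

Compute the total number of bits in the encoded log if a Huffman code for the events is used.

183

Build the Huffman tree bottom-up:
merge be(9) and io(10): 19
merge ga(14) and 19: 33
merge de(21) and et(28): 49
merge 33 and 49: 82
Total encoded bits = sum of merged weights = 19 + 33 + 49 + 82 = 183.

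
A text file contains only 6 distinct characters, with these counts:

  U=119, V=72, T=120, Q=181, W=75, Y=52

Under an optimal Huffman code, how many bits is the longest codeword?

3

Merge the two lowest-weight nodes at each step:
merge Y(52) and V(72): 124
merge W(75) and U(119): 194
merge T(120) and 124: 244
merge Q(181) and 194: 375
merge 244 and 375: 619
The first pair merged (Y, V) ends up deepest, at depth 3.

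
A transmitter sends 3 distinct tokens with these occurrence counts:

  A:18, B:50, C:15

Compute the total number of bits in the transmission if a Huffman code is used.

Merge the two smallest weights repeatedly:
merge C(15) and A(18): 33
merge 33 and B(50): 83
Each symbol's bit-cost is frequency × depth; summing gives 116 bits (equivalently 33 + 83).

116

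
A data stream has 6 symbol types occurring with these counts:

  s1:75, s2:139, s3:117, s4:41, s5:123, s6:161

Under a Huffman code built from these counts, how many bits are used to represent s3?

3

Huffman merges, smallest pair first:
combine s4(41), s1(75) → 116
combine 116, s3(117) → 233
combine s5(123), s2(139) → 262
combine s6(161), 233 → 394
combine 262, 394 → 656
The subtree containing s3 is merged 3 times, so code length = 3.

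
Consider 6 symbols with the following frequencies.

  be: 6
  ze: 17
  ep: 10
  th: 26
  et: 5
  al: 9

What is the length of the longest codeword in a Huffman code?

3

Merge the two lowest-weight nodes at each step:
merge et(5) and be(6): 11
merge al(9) and ep(10): 19
merge 11 and ze(17): 28
merge 19 and th(26): 45
merge 28 and 45: 73
The rarest symbols sit at the bottom; the longest codeword is 3 bits.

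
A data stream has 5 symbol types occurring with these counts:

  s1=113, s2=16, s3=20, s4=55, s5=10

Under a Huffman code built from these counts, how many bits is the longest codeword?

Merge the two lowest-weight nodes at each step:
combine s5(10), s2(16) → 26
combine s3(20), 26 → 46
combine 46, s4(55) → 101
combine 101, s1(113) → 214
The rarest symbols sit at the bottom; the longest codeword is 4 bits.

4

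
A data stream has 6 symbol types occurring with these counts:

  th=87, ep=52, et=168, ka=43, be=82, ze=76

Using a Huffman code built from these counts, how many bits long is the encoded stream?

1269

Greedily combine the two least-frequent nodes:
combine ka(43), ep(52) → 95
combine ze(76), be(82) → 158
combine th(87), 95 → 182
combine 158, et(168) → 326
combine 182, 326 → 508
Total encoded bits = sum of merged weights = 95 + 158 + 182 + 326 + 508 = 1269.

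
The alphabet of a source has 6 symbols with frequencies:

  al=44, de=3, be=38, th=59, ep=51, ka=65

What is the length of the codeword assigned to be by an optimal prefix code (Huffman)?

Repeatedly merge the two smallest:
merge de(3) and be(38): 41
merge 41 and al(44): 85
merge ep(51) and th(59): 110
merge ka(65) and 85: 150
merge 110 and 150: 260
The subtree containing be is merged 4 times, so code length = 4.

4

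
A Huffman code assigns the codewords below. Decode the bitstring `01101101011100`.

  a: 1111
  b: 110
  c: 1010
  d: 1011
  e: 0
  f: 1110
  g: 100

ebbdg

Read left to right; each codeword is recognised as soon as it completes (prefix code):
  0→e | 110→b | 110→b | 1011→d | 100→g
Decoded message: ebbdg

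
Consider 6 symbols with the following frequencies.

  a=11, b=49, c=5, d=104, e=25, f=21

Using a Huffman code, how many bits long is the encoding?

Merge the two smallest weights repeatedly:
combine c(5), a(11) → 16
combine 16, f(21) → 37
combine e(25), 37 → 62
combine b(49), 62 → 111
combine d(104), 111 → 215
Each symbol's bit-cost is frequency × depth; summing gives 441 bits (equivalently 16 + 37 + 62 + 111 + 215).

441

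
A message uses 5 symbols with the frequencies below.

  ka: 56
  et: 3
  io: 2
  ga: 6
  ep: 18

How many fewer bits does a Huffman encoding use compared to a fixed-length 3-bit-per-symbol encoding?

Fixed-length: 3 bits × 85 symbols = 255 bits.
Huffman merges:
merge io(2) and et(3): 5
merge 5 and ga(6): 11
merge 11 and ep(18): 29
merge 29 and ka(56): 85
Huffman total = 5 + 11 + 29 + 85 = 130 bits.
Saving = 255 − 130 = 125 bits.

125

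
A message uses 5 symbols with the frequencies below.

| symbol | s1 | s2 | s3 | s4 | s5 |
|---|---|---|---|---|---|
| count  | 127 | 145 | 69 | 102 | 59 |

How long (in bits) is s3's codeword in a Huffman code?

3

Build the tree from the bottom:
s5(59) + s3(69) → 128
s4(102) + s1(127) → 229
128 + s2(145) → 273
229 + 273 → 502
The subtree containing s3 is merged 3 times, so code length = 3.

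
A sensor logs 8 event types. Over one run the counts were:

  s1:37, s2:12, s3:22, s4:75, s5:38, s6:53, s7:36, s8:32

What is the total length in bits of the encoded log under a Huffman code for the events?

874

Merge the two smallest weights repeatedly:
combine s2(12), s3(22) → 34
combine s8(32), 34 → 66
combine s7(36), s1(37) → 73
combine s5(38), s6(53) → 91
combine 66, 73 → 139
combine s4(75), 91 → 166
combine 139, 166 → 305
Total encoded bits = sum of merged weights = 34 + 66 + 73 + 91 + 139 + 166 + 305 = 874.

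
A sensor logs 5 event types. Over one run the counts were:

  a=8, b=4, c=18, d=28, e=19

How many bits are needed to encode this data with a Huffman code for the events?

166

Greedily combine the two least-frequent nodes:
combine b(4), a(8) → 12
combine 12, c(18) → 30
combine e(19), d(28) → 47
combine 30, 47 → 77
Each symbol's bit-cost is frequency × depth; summing gives 166 bits (equivalently 12 + 30 + 47 + 77).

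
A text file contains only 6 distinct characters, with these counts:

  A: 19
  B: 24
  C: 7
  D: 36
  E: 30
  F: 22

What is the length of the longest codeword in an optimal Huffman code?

Merge the two lowest-weight nodes at each step:
merge C(7) and A(19): 26
merge F(22) and B(24): 46
merge 26 and E(30): 56
merge D(36) and 46: 82
merge 56 and 82: 138
The rarest symbols sit at the bottom; the longest codeword is 3 bits.

3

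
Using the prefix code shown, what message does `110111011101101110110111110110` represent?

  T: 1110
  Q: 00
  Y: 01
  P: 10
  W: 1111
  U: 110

Read left to right; each codeword is recognised as soon as it completes (prefix code):
  110→U | 1110→T | 1110→T | 110→U | 1110→T | 110→U | 1111→W | 10→P | 110→U
Decoded message: UTTUTUWPU

UTTUTUWPU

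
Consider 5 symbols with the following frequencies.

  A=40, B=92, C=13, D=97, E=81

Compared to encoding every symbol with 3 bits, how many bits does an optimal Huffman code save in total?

Fixed-length: 3 bits × 323 symbols = 969 bits.
Huffman merges:
C(13) + A(40) → 53
53 + E(81) → 134
B(92) + D(97) → 189
134 + 189 → 323
Huffman total = 53 + 134 + 189 + 323 = 699 bits.
Saving = 969 − 699 = 270 bits.

270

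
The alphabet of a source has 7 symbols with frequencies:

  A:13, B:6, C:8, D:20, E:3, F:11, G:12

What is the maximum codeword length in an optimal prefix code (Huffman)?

Merge the two lowest-weight nodes at each step:
E(3) + B(6) → 9
C(8) + 9 → 17
F(11) + G(12) → 23
A(13) + 17 → 30
D(20) + 23 → 43
30 + 43 → 73
The rarest symbols sit at the bottom; the longest codeword is 4 bits.

4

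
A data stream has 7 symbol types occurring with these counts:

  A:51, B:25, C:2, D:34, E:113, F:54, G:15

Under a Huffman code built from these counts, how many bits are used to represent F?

3

Build the tree from the bottom:
C(2) + G(15) → 17
17 + B(25) → 42
D(34) + 42 → 76
A(51) + F(54) → 105
76 + 105 → 181
E(113) + 181 → 294
F's leaf is at depth 3, giving a 3-bit codeword.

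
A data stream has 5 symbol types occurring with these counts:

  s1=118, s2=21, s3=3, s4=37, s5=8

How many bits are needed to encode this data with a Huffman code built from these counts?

Build the Huffman tree bottom-up:
s3(3) + s5(8) → 11
11 + s2(21) → 32
32 + s4(37) → 69
69 + s1(118) → 187
The encoded length is the sum of every internal node's weight: 11 + 32 + 69 + 187 = 299 bits.

299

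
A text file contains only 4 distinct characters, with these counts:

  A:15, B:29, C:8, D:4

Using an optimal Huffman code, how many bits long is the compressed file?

95

Build the Huffman tree bottom-up:
combine D(4), C(8) → 12
combine 12, A(15) → 27
combine 27, B(29) → 56
The encoded length is the sum of every internal node's weight: 12 + 27 + 56 = 95 bits.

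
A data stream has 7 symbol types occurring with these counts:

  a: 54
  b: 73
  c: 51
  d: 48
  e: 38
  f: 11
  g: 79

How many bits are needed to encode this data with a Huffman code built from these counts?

959

Greedily combine the two least-frequent nodes:
f(11) + e(38) → 49
d(48) + 49 → 97
c(51) + a(54) → 105
b(73) + g(79) → 152
97 + 105 → 202
152 + 202 → 354
Total encoded bits = sum of merged weights = 49 + 97 + 105 + 152 + 202 + 354 = 959.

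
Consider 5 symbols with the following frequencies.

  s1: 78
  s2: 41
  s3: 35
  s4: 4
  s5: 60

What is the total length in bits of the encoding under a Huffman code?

475

Merge the two smallest weights repeatedly:
merge s4(4) and s3(35): 39
merge 39 and s2(41): 80
merge s5(60) and s1(78): 138
merge 80 and 138: 218
The encoded length is the sum of every internal node's weight: 39 + 80 + 138 + 218 = 475 bits.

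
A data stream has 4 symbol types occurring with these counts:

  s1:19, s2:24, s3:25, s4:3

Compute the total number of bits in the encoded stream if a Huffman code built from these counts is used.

139

Build the Huffman tree bottom-up:
s4(3) + s1(19) → 22
22 + s2(24) → 46
s3(25) + 46 → 71
Total encoded bits = sum of merged weights = 22 + 46 + 71 = 139.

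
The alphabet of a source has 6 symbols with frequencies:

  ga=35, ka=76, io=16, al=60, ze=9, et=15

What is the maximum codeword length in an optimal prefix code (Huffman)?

5

Merge the two lowest-weight nodes at each step:
combine ze(9), et(15) → 24
combine io(16), 24 → 40
combine ga(35), 40 → 75
combine al(60), 75 → 135
combine ka(76), 135 → 211
The first pair merged (ze, et) ends up deepest, at depth 5.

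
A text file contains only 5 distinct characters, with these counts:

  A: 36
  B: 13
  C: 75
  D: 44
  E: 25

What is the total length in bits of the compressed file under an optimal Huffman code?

423

Merge the two smallest weights repeatedly:
combine B(13), E(25) → 38
combine A(36), 38 → 74
combine D(44), 74 → 118
combine C(75), 118 → 193
Total encoded bits = sum of merged weights = 38 + 74 + 118 + 193 = 423.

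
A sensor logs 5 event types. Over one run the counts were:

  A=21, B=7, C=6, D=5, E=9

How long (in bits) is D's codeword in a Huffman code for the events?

Huffman merges, smallest pair first:
merge D(5) and C(6): 11
merge B(7) and E(9): 16
merge 11 and 16: 27
merge A(21) and 27: 48
D sits 3 levels below the root, so its codeword is 3 bits.

3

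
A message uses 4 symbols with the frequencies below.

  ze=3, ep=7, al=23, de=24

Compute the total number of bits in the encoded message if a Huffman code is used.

100

Merge the two smallest weights repeatedly:
combine ze(3), ep(7) → 10
combine 10, al(23) → 33
combine de(24), 33 → 57
Each symbol's bit-cost is frequency × depth; summing gives 100 bits (equivalently 10 + 33 + 57).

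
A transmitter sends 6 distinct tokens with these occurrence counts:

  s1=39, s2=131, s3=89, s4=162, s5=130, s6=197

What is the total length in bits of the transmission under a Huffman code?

1882

Greedily combine the two least-frequent nodes:
s1(39) + s3(89) → 128
128 + s5(130) → 258
s2(131) + s4(162) → 293
s6(197) + 258 → 455
293 + 455 → 748
The encoded length is the sum of every internal node's weight: 128 + 258 + 293 + 455 + 748 = 1882 bits.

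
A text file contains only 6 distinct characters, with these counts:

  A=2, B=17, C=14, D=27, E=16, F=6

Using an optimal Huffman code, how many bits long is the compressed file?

194

Greedily combine the two least-frequent nodes:
A(2) + F(6) → 8
8 + C(14) → 22
E(16) + B(17) → 33
22 + D(27) → 49
33 + 49 → 82
The encoded length is the sum of every internal node's weight: 8 + 22 + 33 + 49 + 82 = 194 bits.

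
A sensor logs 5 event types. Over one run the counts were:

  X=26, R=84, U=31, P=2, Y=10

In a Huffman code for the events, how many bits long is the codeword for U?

Huffman merges, smallest pair first:
merge P(2) and Y(10): 12
merge 12 and X(26): 38
merge U(31) and 38: 69
merge 69 and R(84): 153
U sits 2 levels below the root, so its codeword is 2 bits.

2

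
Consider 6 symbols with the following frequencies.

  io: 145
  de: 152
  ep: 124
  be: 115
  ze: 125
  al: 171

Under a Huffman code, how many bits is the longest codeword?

3

Merge the two lowest-weight nodes at each step:
combine be(115), ep(124) → 239
combine ze(125), io(145) → 270
combine de(152), al(171) → 323
combine 239, 270 → 509
combine 323, 509 → 832
Maximum depth reached is 3.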